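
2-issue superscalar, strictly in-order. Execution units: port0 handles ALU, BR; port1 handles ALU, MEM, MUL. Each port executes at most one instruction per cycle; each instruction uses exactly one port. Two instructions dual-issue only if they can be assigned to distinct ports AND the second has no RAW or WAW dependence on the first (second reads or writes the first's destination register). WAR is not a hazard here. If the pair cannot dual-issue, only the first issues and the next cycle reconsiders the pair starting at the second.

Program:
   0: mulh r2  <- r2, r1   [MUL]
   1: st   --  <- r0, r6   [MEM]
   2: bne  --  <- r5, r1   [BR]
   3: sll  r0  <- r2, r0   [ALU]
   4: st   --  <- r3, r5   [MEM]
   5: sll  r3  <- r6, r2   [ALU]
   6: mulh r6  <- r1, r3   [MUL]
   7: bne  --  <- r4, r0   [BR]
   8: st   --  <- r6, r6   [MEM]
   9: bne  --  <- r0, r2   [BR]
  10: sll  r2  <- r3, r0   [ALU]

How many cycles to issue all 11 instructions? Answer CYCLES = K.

CYCLES = 7

t=0 i0:mulh ; no-port MUL/MEM
t=1 i1+i2:st;bne ; 2-wide
t=2 i3+i4:sll;st ; 2-wide
t=3 i5:sll ; RAW r3
t=4 i6+i7:mulh;bne ; 2-wide
t=5 i8+i9:st;bne ; 2-wide
t=6 i10:sll ; tail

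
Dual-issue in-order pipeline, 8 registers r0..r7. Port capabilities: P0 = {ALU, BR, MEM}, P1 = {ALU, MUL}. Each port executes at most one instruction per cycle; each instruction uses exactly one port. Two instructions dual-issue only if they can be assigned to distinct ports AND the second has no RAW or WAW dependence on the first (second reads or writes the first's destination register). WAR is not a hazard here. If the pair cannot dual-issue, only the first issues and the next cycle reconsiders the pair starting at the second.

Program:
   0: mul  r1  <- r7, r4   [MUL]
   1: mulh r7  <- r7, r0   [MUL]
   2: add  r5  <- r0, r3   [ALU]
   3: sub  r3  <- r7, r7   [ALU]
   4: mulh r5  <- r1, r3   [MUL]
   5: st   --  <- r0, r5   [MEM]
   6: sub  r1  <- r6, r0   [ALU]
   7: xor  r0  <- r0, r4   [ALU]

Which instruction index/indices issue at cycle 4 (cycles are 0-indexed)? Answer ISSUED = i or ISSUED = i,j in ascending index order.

ISSUED = 5,6

0. mul.MUL @i0  | no-port MUL/MUL
1. mulh.MUL;add.ALU @i1+i2  | 2-wide
2. sub.ALU @i3  | RAW r3
3. mulh.MUL @i4  | RAW r5
4. st.MEM;sub.ALU @i5+i6  | 2-wide
5. xor.ALU @i7  | tail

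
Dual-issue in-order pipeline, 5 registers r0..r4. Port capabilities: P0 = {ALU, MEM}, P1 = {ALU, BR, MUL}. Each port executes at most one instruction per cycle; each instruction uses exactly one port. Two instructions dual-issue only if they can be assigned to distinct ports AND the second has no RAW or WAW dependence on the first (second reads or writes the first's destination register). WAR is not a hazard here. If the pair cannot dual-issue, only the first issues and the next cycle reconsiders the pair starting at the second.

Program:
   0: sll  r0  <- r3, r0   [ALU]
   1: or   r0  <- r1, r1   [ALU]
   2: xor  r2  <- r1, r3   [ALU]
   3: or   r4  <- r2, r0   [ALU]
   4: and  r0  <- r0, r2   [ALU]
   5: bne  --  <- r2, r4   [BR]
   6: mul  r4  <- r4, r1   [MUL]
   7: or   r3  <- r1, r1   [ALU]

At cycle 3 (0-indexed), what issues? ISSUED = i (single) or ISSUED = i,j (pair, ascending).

ISSUED = 5

t=0 i0:sll ; WAW r0
t=1 i1+i2:or;xor ; dual
t=2 i3+i4:or;and ; dual
t=3 i5:bne ; no-port BR/MUL
t=4 i6+i7:mul;or ; dual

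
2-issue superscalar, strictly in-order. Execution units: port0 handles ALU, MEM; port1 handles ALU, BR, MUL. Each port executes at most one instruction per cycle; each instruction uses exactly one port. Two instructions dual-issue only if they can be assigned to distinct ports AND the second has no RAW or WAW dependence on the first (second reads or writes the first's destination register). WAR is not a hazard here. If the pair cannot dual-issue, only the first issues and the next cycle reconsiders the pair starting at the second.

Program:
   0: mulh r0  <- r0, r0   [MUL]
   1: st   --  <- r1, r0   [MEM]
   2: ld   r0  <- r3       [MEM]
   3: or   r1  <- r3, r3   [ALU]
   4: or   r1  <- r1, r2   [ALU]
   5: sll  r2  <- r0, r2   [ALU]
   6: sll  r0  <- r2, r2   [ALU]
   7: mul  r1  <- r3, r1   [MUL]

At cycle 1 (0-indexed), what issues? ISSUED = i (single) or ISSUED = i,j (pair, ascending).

  cy0 -> i0 (mulh) RAW r0
  cy1 -> i1 (st) no-port MEM/MEM
  cy2 -> i2/i3 (ld+or) pair
  cy3 -> i4/i5 (or+sll) pair
  cy4 -> i6/i7 (sll+mul) pair

ISSUED = 1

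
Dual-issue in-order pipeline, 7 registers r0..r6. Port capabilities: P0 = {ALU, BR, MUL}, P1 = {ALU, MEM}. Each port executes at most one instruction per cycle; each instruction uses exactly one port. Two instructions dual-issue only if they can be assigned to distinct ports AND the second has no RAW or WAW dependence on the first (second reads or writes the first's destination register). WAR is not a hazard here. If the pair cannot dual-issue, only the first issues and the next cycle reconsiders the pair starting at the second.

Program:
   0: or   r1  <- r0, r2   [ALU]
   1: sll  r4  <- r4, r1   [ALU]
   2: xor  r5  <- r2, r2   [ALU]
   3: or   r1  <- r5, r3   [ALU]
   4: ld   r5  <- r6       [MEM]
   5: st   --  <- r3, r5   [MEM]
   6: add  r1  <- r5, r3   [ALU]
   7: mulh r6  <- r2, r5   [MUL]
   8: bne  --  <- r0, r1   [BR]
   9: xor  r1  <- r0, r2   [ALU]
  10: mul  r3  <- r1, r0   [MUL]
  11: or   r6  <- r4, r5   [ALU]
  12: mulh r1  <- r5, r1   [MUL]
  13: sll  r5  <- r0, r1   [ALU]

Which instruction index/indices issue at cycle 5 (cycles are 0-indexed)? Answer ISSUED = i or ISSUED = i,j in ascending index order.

ISSUED = 8,9

[0] i0  or.ALU  -- RAW r1
[1] i1/i2  sll.ALU xor.ALU  -- dual
[2] i3/i4  or.ALU ld.MEM  -- dual
[3] i5/i6  st.MEM add.ALU  -- dual
[4] i7  mulh.MUL  -- no-port MUL/BR
[5] i8/i9  bne.BR xor.ALU  -- dual
[6] i10/i11  mul.MUL or.ALU  -- dual
[7] i12  mulh.MUL  -- RAW r1
[8] i13  sll.ALU  -- tail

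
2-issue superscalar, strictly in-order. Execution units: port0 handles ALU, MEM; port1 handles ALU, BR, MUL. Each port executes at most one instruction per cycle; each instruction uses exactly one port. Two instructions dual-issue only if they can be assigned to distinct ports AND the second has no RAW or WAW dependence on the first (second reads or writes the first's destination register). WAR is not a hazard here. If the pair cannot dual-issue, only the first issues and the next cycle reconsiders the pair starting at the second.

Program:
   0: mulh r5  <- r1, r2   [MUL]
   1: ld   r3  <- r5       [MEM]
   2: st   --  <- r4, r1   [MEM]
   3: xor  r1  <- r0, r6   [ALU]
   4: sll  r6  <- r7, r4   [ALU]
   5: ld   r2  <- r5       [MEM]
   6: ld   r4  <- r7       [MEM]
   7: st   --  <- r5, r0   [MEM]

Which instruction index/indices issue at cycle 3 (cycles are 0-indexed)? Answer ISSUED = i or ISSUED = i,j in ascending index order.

ISSUED = 4,5

#0 head=0: mulh.MUL i0 RAW r5
#1 head=1: ld.MEM i1 no-port MEM/MEM
#2 head=2: st.MEM xor.ALU i2&i3 pair
#3 head=4: sll.ALU ld.MEM i4&i5 pair
#4 head=6: ld.MEM i6 no-port MEM/MEM
#5 head=7: st.MEM i7 tail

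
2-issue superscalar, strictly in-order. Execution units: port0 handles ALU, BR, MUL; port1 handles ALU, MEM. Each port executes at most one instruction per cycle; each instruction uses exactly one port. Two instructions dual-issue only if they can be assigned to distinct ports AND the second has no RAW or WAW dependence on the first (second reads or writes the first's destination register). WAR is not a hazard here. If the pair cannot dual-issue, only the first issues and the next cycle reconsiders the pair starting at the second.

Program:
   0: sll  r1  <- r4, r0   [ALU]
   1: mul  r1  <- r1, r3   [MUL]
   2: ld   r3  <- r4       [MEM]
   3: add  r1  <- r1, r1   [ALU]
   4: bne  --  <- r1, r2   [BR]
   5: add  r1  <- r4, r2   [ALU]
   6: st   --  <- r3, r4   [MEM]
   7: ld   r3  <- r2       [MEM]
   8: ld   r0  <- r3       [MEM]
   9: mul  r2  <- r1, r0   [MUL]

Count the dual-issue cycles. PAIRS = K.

PAIRS = 2

t=0 i0:sll ; RAW+WAW r1
t=1 i1&i2:mul ld ; dual
t=2 i3:add ; RAW r1
t=3 i4&i5:bne add ; dual
t=4 i6:st ; no-port MEM/MEM
t=5 i7:ld ; no-port MEM/MEM
t=6 i8:ld ; RAW r0
t=7 i9:mul ; tail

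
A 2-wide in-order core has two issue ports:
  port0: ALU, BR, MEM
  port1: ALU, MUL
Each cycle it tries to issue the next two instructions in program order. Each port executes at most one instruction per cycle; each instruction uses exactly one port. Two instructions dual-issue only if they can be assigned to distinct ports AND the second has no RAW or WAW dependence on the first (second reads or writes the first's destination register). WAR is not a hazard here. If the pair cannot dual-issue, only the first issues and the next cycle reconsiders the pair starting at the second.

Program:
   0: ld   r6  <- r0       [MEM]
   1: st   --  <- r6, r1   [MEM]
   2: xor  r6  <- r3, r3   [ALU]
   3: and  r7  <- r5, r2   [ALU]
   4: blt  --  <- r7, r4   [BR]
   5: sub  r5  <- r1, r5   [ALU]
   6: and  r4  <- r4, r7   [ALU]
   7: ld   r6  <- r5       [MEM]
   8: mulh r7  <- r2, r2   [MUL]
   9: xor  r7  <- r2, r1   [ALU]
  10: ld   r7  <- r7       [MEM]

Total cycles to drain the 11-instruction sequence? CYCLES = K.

CYCLES = 8

#0 head=0: ld.MEM i0 no-port MEM/MEM
#1 head=1: st.MEM;xor.ALU i1+i2 dual
#2 head=3: and.ALU i3 RAW r7
#3 head=4: blt.BR;sub.ALU i4+i5 dual
#4 head=6: and.ALU;ld.MEM i6+i7 dual
#5 head=8: mulh.MUL i8 WAW r7
#6 head=9: xor.ALU i9 RAW+WAW r7
#7 head=10: ld.MEM i10 tail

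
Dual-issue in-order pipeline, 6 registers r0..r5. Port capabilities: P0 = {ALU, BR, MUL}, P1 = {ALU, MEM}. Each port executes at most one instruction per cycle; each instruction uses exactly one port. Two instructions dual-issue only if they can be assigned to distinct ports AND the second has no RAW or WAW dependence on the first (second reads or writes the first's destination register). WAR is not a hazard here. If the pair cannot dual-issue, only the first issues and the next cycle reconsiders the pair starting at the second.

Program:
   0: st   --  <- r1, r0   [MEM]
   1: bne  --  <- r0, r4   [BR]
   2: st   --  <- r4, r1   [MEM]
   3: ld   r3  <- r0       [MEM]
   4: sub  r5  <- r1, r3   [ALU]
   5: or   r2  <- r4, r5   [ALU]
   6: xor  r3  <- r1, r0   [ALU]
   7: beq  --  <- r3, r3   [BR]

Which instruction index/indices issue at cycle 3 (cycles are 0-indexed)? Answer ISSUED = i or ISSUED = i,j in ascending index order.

t=0 i0/i1:st+bne ; dual
t=1 i2:st ; no-port MEM/MEM
t=2 i3:ld ; RAW r3
t=3 i4:sub ; RAW r5
t=4 i5/i6:or+xor ; dual
t=5 i7:beq ; tail

ISSUED = 4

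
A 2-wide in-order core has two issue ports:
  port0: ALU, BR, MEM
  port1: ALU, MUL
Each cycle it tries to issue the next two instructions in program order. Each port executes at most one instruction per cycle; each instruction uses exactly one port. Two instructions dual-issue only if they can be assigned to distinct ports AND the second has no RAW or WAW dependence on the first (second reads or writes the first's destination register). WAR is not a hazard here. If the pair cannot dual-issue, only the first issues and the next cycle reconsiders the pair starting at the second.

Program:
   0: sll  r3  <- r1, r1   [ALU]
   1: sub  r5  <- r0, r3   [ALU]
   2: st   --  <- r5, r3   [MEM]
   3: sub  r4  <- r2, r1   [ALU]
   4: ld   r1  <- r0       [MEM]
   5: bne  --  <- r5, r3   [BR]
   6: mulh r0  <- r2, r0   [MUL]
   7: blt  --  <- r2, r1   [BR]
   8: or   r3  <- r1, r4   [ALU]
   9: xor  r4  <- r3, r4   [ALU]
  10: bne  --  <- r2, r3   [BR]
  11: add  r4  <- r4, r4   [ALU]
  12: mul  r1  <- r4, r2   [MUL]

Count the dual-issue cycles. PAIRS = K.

0. sll.ALU @i0  | RAW r3
1. sub.ALU @i1  | RAW r5
2. st.MEM sub.ALU @i2/i3  | 2-wide
3. ld.MEM @i4  | no-port MEM/BR
4. bne.BR mulh.MUL @i5/i6  | 2-wide
5. blt.BR or.ALU @i7/i8  | 2-wide
6. xor.ALU bne.BR @i9/i10  | 2-wide
7. add.ALU @i11  | RAW r4
8. mul.MUL @i12  | tail

PAIRS = 4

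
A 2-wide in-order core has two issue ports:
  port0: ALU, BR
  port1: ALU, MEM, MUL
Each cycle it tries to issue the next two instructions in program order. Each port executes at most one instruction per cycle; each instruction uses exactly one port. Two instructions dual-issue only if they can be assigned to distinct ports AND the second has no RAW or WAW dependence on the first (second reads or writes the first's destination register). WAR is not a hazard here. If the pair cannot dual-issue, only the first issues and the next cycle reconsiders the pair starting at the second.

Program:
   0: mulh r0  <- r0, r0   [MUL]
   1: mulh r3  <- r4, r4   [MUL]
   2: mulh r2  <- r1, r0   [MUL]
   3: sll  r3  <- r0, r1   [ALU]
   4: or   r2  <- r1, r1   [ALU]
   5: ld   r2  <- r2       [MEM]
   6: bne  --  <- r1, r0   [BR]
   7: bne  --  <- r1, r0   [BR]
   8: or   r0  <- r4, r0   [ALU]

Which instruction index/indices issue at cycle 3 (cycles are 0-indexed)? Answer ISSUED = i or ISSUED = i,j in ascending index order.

ISSUED = 4

0. mulh @i0  | no-port MUL/MUL
1. mulh @i1  | no-port MUL/MUL
2. mulh sll @i2+i3  | 2-wide
3. or @i4  | RAW+WAW r2
4. ld bne @i5+i6  | 2-wide
5. bne or @i7+i8  | 2-wide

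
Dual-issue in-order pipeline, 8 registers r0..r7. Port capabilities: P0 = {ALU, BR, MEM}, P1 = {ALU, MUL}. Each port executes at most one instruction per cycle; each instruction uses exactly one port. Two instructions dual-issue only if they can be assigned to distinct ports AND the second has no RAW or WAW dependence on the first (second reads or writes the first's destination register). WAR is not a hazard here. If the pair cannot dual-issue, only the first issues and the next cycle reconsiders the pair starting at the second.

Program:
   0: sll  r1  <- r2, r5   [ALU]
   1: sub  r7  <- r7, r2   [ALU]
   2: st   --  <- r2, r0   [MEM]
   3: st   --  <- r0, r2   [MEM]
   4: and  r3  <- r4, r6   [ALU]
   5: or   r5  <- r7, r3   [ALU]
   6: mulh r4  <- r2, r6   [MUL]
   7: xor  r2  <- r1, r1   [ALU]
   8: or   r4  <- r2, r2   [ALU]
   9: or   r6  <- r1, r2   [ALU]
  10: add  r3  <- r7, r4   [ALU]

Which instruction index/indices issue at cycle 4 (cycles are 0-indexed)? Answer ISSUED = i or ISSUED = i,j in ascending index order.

  cy0 -> i0+i1 (sll;sub) dual
  cy1 -> i2 (st) no-port MEM/MEM
  cy2 -> i3+i4 (st;and) dual
  cy3 -> i5+i6 (or;mulh) dual
  cy4 -> i7 (xor) RAW r2
  cy5 -> i8+i9 (or;or) dual
  cy6 -> i10 (add) tail

ISSUED = 7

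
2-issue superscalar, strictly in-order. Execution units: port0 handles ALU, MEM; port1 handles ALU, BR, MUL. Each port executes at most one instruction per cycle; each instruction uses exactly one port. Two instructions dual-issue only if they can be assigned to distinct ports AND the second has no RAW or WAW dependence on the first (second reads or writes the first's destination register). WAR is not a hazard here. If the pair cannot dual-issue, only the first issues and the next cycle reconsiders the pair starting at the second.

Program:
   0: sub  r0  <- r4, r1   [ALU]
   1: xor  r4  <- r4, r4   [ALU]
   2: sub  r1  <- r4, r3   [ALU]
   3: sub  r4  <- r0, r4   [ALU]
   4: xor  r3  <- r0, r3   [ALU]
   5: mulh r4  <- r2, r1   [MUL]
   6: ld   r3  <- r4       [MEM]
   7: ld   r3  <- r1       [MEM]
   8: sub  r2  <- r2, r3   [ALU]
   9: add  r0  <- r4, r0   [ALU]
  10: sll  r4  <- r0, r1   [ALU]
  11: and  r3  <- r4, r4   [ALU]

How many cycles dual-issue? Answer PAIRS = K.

PAIRS = 4

t=0 i0/i1:sub.ALU;xor.ALU ; dual
t=1 i2/i3:sub.ALU;sub.ALU ; dual
t=2 i4/i5:xor.ALU;mulh.MUL ; dual
t=3 i6:ld.MEM ; no-port MEM/MEM
t=4 i7:ld.MEM ; RAW r3
t=5 i8/i9:sub.ALU;add.ALU ; dual
t=6 i10:sll.ALU ; RAW r4
t=7 i11:and.ALU ; tail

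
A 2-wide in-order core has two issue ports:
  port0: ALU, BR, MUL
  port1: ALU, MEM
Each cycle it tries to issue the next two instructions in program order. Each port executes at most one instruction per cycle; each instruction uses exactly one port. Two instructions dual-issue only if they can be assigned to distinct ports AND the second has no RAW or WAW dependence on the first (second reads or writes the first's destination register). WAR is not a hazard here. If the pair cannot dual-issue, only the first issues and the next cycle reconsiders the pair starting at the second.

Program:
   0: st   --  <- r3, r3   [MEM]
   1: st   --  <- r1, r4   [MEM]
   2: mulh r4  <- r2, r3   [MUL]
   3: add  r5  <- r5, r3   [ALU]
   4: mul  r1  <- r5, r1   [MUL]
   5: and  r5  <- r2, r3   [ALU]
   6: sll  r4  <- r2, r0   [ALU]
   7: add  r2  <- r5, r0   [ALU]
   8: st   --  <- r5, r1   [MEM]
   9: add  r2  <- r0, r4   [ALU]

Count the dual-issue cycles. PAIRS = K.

[0] i0  st.MEM  -- no-port MEM/MEM
[1] i1,i2  st.MEM+mulh.MUL  -- 2-wide
[2] i3  add.ALU  -- RAW r5
[3] i4,i5  mul.MUL+and.ALU  -- 2-wide
[4] i6,i7  sll.ALU+add.ALU  -- 2-wide
[5] i8,i9  st.MEM+add.ALU  -- 2-wide

PAIRS = 4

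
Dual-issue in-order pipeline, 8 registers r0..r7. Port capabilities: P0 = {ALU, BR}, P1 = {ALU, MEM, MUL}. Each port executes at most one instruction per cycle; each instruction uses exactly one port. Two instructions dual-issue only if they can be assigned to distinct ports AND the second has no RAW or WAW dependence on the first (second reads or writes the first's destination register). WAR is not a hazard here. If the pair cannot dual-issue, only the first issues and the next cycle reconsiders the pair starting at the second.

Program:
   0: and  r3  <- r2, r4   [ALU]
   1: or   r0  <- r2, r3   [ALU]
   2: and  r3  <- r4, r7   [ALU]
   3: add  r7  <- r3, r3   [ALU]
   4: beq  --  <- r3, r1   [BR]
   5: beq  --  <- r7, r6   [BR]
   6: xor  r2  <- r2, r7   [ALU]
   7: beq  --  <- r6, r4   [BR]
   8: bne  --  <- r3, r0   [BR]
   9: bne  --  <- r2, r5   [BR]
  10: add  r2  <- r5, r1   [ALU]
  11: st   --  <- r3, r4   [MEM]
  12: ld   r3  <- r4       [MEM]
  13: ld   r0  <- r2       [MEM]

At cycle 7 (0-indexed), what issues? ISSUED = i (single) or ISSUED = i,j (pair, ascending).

ISSUED = 11

c0: i0 and  RAW r3
c1: i1,i2 or/and  dual
c2: i3,i4 add/beq  dual
c3: i5,i6 beq/xor  dual
c4: i7 beq  no-port BR/BR
c5: i8 bne  no-port BR/BR
c6: i9,i10 bne/add  dual
c7: i11 st  no-port MEM/MEM
c8: i12 ld  no-port MEM/MEM
c9: i13 ld  tail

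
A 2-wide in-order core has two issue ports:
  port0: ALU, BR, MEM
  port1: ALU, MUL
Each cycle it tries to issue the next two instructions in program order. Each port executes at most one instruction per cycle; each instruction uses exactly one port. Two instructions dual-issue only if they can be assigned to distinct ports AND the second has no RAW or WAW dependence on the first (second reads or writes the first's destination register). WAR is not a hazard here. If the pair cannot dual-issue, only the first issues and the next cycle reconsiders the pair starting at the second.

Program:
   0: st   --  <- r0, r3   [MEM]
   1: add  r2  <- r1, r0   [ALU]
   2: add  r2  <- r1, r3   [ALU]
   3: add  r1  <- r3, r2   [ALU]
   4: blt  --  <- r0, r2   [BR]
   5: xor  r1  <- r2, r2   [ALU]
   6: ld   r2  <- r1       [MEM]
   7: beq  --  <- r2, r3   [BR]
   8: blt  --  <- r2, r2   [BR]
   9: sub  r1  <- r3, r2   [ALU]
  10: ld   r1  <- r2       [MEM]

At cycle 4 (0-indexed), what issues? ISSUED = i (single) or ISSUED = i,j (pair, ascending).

  cy0 -> i0&i1 (st.MEM;add.ALU) pair
  cy1 -> i2 (add.ALU) RAW r2
  cy2 -> i3&i4 (add.ALU;blt.BR) pair
  cy3 -> i5 (xor.ALU) RAW r1
  cy4 -> i6 (ld.MEM) no-port MEM/BR
  cy5 -> i7 (beq.BR) no-port BR/BR
  cy6 -> i8&i9 (blt.BR;sub.ALU) pair
  cy7 -> i10 (ld.MEM) tail

ISSUED = 6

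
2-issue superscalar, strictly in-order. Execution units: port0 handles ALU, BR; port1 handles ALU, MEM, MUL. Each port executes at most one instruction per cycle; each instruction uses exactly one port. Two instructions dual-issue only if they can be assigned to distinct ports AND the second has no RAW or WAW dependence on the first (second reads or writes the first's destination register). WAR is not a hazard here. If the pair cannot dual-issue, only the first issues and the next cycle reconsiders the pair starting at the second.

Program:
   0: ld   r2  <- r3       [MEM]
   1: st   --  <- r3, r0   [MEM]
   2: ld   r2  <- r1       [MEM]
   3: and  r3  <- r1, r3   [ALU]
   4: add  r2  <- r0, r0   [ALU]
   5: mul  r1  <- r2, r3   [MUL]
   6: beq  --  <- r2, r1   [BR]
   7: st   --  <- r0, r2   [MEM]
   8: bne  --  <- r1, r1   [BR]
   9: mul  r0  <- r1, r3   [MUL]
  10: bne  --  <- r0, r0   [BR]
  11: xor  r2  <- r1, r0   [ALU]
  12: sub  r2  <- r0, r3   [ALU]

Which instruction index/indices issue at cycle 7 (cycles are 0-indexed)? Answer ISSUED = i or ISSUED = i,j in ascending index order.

ISSUED = 10,11

  cy0 -> i0 (ld) no-port MEM/MEM
  cy1 -> i1 (st) no-port MEM/MEM
  cy2 -> i2&i3 (ld;and) 2-wide
  cy3 -> i4 (add) RAW r2
  cy4 -> i5 (mul) RAW r1
  cy5 -> i6&i7 (beq;st) 2-wide
  cy6 -> i8&i9 (bne;mul) 2-wide
  cy7 -> i10&i11 (bne;xor) 2-wide
  cy8 -> i12 (sub) tail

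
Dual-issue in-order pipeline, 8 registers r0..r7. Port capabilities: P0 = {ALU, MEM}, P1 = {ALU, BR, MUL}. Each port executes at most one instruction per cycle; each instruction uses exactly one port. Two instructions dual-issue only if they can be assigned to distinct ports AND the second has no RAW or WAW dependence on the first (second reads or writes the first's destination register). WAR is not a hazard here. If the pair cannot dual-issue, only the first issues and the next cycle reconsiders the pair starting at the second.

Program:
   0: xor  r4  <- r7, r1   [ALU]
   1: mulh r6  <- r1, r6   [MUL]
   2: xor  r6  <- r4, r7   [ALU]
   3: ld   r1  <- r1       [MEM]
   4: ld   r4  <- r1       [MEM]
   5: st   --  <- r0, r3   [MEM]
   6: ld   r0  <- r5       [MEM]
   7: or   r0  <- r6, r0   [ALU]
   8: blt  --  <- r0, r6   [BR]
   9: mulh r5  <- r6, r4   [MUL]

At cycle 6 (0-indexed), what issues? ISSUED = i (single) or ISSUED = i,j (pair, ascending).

ISSUED = 8

c0: i0/i1 xor mulh  dual
c1: i2/i3 xor ld  dual
c2: i4 ld  no-port MEM/MEM
c3: i5 st  no-port MEM/MEM
c4: i6 ld  RAW+WAW r0
c5: i7 or  RAW r0
c6: i8 blt  no-port BR/MUL
c7: i9 mulh  tail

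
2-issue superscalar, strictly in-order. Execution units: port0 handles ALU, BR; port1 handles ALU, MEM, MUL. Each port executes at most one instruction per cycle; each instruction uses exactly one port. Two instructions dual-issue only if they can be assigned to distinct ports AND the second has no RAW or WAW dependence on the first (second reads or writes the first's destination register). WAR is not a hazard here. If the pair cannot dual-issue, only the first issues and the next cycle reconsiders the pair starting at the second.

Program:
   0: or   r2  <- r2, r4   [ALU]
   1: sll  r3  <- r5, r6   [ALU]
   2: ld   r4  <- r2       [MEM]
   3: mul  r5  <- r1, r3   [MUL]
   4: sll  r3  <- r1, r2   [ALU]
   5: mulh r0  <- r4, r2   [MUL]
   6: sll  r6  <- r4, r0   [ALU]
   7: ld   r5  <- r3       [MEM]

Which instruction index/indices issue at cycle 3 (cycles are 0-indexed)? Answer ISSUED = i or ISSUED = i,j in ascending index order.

[0] i0&i1  or.ALU;sll.ALU  -- dual
[1] i2  ld.MEM  -- no-port MEM/MUL
[2] i3&i4  mul.MUL;sll.ALU  -- dual
[3] i5  mulh.MUL  -- RAW r0
[4] i6&i7  sll.ALU;ld.MEM  -- dual

ISSUED = 5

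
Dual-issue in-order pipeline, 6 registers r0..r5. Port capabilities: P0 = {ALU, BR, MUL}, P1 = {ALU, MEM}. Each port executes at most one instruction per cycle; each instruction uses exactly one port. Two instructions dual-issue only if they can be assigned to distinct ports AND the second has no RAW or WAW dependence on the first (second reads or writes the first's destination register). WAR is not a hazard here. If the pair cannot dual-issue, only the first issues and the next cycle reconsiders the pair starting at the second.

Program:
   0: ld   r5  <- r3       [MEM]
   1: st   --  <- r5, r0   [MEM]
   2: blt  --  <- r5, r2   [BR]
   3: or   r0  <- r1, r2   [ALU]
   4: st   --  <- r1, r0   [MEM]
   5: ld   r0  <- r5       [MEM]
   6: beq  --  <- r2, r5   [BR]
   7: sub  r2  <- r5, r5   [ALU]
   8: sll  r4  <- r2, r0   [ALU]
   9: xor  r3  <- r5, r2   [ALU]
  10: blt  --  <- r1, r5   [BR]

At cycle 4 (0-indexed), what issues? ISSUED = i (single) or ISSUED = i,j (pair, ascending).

  cy0 -> i0 (ld) no-port MEM/MEM
  cy1 -> i1+i2 (st;blt) dual
  cy2 -> i3 (or) RAW r0
  cy3 -> i4 (st) no-port MEM/MEM
  cy4 -> i5+i6 (ld;beq) dual
  cy5 -> i7 (sub) RAW r2
  cy6 -> i8+i9 (sll;xor) dual
  cy7 -> i10 (blt) tail

ISSUED = 5,6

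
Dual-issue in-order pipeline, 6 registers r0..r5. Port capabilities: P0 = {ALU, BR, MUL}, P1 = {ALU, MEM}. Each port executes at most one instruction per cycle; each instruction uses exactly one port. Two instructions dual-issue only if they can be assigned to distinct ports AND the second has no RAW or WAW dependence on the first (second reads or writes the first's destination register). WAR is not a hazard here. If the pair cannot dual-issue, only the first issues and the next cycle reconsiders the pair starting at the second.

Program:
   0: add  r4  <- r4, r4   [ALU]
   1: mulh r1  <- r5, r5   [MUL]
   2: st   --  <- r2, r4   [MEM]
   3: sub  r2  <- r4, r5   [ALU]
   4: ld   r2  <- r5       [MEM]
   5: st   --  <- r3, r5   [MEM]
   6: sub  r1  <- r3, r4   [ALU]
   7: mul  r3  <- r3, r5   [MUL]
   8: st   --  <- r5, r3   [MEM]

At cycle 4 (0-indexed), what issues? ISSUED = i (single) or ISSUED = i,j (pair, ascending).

t=0 i0+i1:add mulh ; 2-wide
t=1 i2+i3:st sub ; 2-wide
t=2 i4:ld ; no-port MEM/MEM
t=3 i5+i6:st sub ; 2-wide
t=4 i7:mul ; RAW r3
t=5 i8:st ; tail

ISSUED = 7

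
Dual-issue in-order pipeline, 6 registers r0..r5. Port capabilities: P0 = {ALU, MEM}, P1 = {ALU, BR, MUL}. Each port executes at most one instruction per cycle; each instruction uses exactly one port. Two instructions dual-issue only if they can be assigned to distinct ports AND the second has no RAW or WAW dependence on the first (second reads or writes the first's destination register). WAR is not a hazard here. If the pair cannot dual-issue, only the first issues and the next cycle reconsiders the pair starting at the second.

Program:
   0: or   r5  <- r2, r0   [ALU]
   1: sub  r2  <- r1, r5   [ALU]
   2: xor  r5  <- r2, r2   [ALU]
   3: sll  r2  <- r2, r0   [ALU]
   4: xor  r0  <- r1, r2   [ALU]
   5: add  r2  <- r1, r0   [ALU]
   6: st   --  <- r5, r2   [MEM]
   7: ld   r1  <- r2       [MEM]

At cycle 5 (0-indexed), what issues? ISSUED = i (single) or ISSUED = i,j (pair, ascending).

  cy0 -> i0 (or.ALU) RAW r5
  cy1 -> i1 (sub.ALU) RAW r2
  cy2 -> i2&i3 (xor.ALU/sll.ALU) pair
  cy3 -> i4 (xor.ALU) RAW r0
  cy4 -> i5 (add.ALU) RAW r2
  cy5 -> i6 (st.MEM) no-port MEM/MEM
  cy6 -> i7 (ld.MEM) tail

ISSUED = 6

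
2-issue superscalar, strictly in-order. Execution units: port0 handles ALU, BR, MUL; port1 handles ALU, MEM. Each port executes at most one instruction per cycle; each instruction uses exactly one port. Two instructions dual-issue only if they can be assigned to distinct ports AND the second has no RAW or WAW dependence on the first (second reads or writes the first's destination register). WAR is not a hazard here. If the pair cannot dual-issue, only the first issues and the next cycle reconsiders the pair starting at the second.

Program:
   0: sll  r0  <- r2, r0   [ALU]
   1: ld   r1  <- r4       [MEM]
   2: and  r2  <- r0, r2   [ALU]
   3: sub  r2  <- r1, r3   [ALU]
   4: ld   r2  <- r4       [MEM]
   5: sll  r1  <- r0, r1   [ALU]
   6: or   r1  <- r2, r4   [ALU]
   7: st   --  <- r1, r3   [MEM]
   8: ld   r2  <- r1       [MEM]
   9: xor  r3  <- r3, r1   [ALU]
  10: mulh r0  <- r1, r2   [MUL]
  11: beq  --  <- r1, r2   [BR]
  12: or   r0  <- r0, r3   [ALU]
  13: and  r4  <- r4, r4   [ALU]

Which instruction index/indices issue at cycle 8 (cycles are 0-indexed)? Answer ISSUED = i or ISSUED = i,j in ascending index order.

ISSUED = 11,12

t=0 i0+i1:sll+ld ; 2-wide
t=1 i2:and ; WAW r2
t=2 i3:sub ; WAW r2
t=3 i4+i5:ld+sll ; 2-wide
t=4 i6:or ; RAW r1
t=5 i7:st ; no-port MEM/MEM
t=6 i8+i9:ld+xor ; 2-wide
t=7 i10:mulh ; no-port MUL/BR
t=8 i11+i12:beq+or ; 2-wide
t=9 i13:and ; tail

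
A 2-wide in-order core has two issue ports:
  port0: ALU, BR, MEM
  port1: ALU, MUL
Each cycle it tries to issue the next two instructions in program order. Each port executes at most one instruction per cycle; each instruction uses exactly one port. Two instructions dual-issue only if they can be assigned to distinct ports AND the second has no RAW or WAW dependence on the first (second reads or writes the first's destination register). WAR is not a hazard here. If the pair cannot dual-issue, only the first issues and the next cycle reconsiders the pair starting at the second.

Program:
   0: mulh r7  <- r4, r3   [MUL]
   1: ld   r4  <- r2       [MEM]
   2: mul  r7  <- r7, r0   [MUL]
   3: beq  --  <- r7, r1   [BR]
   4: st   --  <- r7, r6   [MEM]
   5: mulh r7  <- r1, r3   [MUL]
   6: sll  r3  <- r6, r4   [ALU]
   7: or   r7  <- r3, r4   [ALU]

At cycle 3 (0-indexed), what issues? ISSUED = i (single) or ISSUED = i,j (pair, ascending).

t=0 i0&i1:mulh+ld ; dual
t=1 i2:mul ; RAW r7
t=2 i3:beq ; no-port BR/MEM
t=3 i4&i5:st+mulh ; dual
t=4 i6:sll ; RAW r3
t=5 i7:or ; tail

ISSUED = 4,5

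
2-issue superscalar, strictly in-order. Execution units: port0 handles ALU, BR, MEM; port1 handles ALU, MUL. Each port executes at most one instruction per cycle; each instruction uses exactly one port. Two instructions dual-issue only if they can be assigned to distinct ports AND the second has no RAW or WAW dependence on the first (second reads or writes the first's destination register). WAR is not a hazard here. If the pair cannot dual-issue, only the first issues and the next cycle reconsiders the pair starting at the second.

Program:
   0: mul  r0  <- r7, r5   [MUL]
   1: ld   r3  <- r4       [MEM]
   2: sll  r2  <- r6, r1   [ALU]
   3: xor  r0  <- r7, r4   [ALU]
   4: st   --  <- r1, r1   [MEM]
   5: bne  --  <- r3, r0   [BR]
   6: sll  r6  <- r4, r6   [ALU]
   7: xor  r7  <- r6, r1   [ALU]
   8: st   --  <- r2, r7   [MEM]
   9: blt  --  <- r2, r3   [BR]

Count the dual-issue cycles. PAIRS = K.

0. mul.MUL+ld.MEM @i0&i1  | dual
1. sll.ALU+xor.ALU @i2&i3  | dual
2. st.MEM @i4  | no-port MEM/BR
3. bne.BR+sll.ALU @i5&i6  | dual
4. xor.ALU @i7  | RAW r7
5. st.MEM @i8  | no-port MEM/BR
6. blt.BR @i9  | tail

PAIRS = 3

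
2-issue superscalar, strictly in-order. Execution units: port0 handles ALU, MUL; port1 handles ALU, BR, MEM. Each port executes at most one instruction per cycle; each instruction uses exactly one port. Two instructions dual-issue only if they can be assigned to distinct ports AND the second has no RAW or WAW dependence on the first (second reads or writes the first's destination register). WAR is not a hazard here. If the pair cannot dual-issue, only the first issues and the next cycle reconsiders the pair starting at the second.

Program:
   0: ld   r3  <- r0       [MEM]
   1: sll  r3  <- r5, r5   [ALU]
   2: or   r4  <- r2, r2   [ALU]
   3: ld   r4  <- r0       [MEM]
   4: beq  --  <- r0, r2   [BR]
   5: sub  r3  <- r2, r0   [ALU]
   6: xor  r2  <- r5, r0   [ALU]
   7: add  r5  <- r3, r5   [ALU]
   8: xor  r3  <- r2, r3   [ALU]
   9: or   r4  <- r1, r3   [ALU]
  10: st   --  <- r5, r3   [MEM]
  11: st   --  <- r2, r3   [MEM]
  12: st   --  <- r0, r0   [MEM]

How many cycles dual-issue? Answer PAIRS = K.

t=0 i0:ld.MEM ; WAW r3
t=1 i1&i2:sll.ALU+or.ALU ; dual
t=2 i3:ld.MEM ; no-port MEM/BR
t=3 i4&i5:beq.BR+sub.ALU ; dual
t=4 i6&i7:xor.ALU+add.ALU ; dual
t=5 i8:xor.ALU ; RAW r3
t=6 i9&i10:or.ALU+st.MEM ; dual
t=7 i11:st.MEM ; no-port MEM/MEM
t=8 i12:st.MEM ; tail

PAIRS = 4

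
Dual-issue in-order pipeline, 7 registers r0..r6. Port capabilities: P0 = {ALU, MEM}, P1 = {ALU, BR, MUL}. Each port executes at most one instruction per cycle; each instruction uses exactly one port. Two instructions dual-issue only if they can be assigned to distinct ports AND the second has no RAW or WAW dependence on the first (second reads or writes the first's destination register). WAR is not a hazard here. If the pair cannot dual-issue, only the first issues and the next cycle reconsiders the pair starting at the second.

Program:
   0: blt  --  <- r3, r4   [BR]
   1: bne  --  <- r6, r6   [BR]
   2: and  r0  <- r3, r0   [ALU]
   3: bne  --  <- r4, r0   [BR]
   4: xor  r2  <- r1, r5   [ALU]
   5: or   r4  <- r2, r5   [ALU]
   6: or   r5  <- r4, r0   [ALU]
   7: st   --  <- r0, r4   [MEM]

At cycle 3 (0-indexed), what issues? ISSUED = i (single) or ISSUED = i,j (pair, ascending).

t=0 i0:blt ; no-port BR/BR
t=1 i1,i2:bne;and ; 2-wide
t=2 i3,i4:bne;xor ; 2-wide
t=3 i5:or ; RAW r4
t=4 i6,i7:or;st ; 2-wide

ISSUED = 5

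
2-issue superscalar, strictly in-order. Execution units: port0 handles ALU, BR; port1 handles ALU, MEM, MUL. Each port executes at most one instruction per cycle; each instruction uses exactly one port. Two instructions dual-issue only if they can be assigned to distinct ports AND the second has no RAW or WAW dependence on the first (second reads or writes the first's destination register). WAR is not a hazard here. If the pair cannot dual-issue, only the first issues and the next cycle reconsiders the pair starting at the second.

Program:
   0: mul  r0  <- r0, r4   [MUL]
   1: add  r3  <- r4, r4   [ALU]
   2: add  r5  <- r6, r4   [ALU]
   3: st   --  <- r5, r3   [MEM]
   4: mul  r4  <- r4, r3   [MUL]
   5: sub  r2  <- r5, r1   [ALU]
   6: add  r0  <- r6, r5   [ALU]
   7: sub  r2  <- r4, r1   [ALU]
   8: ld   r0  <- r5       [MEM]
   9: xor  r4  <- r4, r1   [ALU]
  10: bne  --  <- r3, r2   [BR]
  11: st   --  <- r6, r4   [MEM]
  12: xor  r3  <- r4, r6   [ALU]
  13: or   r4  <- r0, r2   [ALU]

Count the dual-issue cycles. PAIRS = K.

PAIRS = 6

0. mul.MUL;add.ALU @i0+i1  | dual
1. add.ALU @i2  | RAW r5
2. st.MEM @i3  | no-port MEM/MUL
3. mul.MUL;sub.ALU @i4+i5  | dual
4. add.ALU;sub.ALU @i6+i7  | dual
5. ld.MEM;xor.ALU @i8+i9  | dual
6. bne.BR;st.MEM @i10+i11  | dual
7. xor.ALU;or.ALU @i12+i13  | dual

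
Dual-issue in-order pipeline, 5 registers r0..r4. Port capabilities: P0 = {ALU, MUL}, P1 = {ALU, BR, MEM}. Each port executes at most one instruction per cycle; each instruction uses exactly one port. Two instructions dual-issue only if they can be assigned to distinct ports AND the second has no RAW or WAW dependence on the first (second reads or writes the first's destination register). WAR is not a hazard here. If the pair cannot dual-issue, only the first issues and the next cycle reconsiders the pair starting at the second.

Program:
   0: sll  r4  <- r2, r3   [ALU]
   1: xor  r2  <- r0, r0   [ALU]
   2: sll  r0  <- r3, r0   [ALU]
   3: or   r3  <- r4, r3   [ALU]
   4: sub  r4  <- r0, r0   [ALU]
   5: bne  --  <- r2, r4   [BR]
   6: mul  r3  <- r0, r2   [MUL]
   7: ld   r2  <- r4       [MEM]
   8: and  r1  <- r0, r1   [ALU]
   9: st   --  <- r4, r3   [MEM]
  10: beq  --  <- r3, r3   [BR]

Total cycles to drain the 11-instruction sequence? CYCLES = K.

CYCLES = 7

t=0 i0,i1:sll;xor ; dual
t=1 i2,i3:sll;or ; dual
t=2 i4:sub ; RAW r4
t=3 i5,i6:bne;mul ; dual
t=4 i7,i8:ld;and ; dual
t=5 i9:st ; no-port MEM/BR
t=6 i10:beq ; tail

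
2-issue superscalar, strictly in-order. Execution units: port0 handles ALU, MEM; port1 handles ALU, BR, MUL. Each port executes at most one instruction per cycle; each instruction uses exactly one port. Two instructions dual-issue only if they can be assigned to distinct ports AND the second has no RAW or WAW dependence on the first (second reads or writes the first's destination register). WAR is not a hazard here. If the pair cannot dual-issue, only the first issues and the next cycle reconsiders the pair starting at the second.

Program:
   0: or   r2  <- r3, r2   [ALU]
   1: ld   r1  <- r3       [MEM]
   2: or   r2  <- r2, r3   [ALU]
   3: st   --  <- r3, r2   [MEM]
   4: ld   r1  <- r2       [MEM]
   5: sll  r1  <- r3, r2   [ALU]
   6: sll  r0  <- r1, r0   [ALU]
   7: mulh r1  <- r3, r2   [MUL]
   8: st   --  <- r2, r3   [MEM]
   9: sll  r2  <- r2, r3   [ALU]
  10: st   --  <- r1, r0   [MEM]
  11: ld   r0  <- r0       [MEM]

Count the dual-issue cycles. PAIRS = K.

[0] i0,i1  or.ALU ld.MEM  -- dual
[1] i2  or.ALU  -- RAW r2
[2] i3  st.MEM  -- no-port MEM/MEM
[3] i4  ld.MEM  -- WAW r1
[4] i5  sll.ALU  -- RAW r1
[5] i6,i7  sll.ALU mulh.MUL  -- dual
[6] i8,i9  st.MEM sll.ALU  -- dual
[7] i10  st.MEM  -- no-port MEM/MEM
[8] i11  ld.MEM  -- tail

PAIRS = 3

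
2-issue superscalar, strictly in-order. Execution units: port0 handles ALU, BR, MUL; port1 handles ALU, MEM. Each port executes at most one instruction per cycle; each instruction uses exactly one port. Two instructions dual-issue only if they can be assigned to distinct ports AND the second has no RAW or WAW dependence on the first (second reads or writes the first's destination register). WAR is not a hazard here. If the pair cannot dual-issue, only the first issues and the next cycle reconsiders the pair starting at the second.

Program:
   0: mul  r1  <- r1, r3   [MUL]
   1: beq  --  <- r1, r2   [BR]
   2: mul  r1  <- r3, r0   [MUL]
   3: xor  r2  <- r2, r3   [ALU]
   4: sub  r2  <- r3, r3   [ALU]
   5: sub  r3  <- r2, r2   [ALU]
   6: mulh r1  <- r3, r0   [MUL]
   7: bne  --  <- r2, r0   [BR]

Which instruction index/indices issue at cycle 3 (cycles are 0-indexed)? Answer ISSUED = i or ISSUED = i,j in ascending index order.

#0 head=0: mul.MUL i0 no-port MUL/BR
#1 head=1: beq.BR i1 no-port BR/MUL
#2 head=2: mul.MUL+xor.ALU i2/i3 2-wide
#3 head=4: sub.ALU i4 RAW r2
#4 head=5: sub.ALU i5 RAW r3
#5 head=6: mulh.MUL i6 no-port MUL/BR
#6 head=7: bne.BR i7 tail

ISSUED = 4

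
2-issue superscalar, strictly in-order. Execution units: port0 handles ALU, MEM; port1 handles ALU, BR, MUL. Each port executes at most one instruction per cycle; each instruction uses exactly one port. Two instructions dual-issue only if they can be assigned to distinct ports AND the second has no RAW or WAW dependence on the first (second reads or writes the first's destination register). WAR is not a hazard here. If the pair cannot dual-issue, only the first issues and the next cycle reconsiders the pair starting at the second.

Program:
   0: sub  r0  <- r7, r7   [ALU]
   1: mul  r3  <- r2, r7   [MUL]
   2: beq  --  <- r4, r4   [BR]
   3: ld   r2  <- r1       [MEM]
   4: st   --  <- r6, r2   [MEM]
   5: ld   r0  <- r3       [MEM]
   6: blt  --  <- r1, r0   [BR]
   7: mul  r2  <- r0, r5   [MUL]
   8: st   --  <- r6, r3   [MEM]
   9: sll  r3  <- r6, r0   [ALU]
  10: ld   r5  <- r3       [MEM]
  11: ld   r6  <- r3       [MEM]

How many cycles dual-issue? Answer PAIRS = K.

PAIRS = 3

0. sub.ALU;mul.MUL @i0+i1  | pair
1. beq.BR;ld.MEM @i2+i3  | pair
2. st.MEM @i4  | no-port MEM/MEM
3. ld.MEM @i5  | RAW r0
4. blt.BR @i6  | no-port BR/MUL
5. mul.MUL;st.MEM @i7+i8  | pair
6. sll.ALU @i9  | RAW r3
7. ld.MEM @i10  | no-port MEM/MEM
8. ld.MEM @i11  | tail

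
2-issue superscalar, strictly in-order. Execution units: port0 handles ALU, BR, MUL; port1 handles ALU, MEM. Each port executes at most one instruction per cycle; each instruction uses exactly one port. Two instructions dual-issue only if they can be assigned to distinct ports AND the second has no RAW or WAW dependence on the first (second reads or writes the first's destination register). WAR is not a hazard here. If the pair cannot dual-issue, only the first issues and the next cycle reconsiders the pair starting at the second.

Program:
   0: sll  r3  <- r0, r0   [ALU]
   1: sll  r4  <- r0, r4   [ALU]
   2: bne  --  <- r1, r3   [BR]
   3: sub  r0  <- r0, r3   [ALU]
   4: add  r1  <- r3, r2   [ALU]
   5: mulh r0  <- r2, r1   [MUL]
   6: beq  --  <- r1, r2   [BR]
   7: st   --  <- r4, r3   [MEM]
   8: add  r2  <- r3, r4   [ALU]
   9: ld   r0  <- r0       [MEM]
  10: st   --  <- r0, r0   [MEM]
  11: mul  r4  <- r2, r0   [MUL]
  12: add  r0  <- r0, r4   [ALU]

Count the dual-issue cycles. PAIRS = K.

[0] i0/i1  sll.ALU sll.ALU  -- pair
[1] i2/i3  bne.BR sub.ALU  -- pair
[2] i4  add.ALU  -- RAW r1
[3] i5  mulh.MUL  -- no-port MUL/BR
[4] i6/i7  beq.BR st.MEM  -- pair
[5] i8/i9  add.ALU ld.MEM  -- pair
[6] i10/i11  st.MEM mul.MUL  -- pair
[7] i12  add.ALU  -- tail

PAIRS = 5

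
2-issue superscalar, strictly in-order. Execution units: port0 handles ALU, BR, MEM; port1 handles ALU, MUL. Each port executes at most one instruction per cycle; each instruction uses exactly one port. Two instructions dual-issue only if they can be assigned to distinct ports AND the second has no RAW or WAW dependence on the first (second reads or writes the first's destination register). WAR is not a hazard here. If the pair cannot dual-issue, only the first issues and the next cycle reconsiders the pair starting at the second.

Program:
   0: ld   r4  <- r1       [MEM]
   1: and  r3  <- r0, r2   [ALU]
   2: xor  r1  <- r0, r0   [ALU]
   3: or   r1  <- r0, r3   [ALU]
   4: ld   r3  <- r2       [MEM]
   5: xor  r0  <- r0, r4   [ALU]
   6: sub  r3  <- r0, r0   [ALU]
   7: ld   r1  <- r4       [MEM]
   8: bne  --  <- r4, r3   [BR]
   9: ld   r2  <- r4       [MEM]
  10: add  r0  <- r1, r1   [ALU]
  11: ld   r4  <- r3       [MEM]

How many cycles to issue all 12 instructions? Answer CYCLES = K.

[0] i0/i1  ld and  -- pair
[1] i2  xor  -- WAW r1
[2] i3/i4  or ld  -- pair
[3] i5  xor  -- RAW r0
[4] i6/i7  sub ld  -- pair
[5] i8  bne  -- no-port BR/MEM
[6] i9/i10  ld add  -- pair
[7] i11  ld  -- tail

CYCLES = 8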